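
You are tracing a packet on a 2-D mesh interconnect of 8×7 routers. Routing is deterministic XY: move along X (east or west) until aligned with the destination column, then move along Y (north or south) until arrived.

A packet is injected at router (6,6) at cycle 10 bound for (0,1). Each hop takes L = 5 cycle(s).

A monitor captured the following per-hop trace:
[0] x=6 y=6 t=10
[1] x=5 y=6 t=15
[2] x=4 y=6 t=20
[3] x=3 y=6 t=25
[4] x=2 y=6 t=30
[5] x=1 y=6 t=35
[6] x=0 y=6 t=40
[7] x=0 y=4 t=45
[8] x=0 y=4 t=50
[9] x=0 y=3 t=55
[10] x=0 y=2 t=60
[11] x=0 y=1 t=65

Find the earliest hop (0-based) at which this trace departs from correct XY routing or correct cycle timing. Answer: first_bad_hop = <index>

[1] (-1,+0) / 5c ⇒ ok
[2] (-1,+0) / 5c ⇒ ok
[3] (-1,+0) / 5c ⇒ ok
[4] (-1,+0) / 5c ⇒ ok
[5] (-1,+0) / 5c ⇒ ok
[6] (-1,+0) / 5c ⇒ ok
[7] (+0,-2) / 5c ⇒ BAD: non-unit step

first_bad_hop = 7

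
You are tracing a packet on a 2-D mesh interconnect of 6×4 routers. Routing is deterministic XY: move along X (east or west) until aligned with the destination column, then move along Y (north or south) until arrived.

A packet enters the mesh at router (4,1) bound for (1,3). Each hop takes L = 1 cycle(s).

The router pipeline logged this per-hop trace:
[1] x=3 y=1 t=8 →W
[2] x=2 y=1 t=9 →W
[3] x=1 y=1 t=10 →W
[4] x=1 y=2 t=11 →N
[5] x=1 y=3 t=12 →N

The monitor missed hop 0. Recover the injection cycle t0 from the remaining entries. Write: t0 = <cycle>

t0 = 7

At hop 1 the cycle is 8; in general cyc_k = t0 + kL.
t0 = cyc[1] − L = 8 − 1 = 7.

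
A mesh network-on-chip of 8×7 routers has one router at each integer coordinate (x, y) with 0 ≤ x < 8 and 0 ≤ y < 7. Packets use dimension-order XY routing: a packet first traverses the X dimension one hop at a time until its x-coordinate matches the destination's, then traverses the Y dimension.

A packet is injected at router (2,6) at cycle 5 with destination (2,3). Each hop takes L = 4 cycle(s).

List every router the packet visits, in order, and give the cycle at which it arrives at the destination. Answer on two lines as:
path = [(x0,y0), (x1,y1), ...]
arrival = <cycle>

path = [(2,6), (2,5), (2,4), (2,3)]
arrival = 17

#0 — 2,6 | c5
#1 — 2,5 | c9 | S
#2 — 2,4 | c13 | S
#3 — 2,3 | c17 | S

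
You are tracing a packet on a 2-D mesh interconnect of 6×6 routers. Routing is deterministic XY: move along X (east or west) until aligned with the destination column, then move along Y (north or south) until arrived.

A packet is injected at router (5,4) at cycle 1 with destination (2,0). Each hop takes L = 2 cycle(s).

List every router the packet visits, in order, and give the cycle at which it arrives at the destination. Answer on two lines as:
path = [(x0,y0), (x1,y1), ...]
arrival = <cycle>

hop 0: (5,4) @ cyc 1
hop 1: (4,4) @ cyc 3  [W]
hop 2: (3,4) @ cyc 5  [W]
hop 3: (2,4) @ cyc 7  [W]
hop 4: (2,3) @ cyc 9  [S]
hop 5: (2,2) @ cyc 11  [S]
hop 6: (2,1) @ cyc 13  [S]
hop 7: (2,0) @ cyc 15  [S]

path = [(5,4), (4,4), (3,4), (2,4), (2,3), (2,2), (2,1), (2,0)]
arrival = 15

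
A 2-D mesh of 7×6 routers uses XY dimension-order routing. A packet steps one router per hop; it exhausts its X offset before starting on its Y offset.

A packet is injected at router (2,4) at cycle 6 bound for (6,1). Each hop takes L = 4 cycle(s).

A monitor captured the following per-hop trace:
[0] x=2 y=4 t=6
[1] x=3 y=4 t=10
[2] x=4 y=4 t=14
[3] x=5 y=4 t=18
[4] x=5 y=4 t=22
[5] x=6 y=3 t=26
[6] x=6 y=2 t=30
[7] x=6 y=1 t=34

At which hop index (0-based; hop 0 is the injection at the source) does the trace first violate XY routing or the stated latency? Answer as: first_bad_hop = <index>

first_bad_hop = 4

hop 1: step (+1,+0), +4 cyc — ok
hop 2: step (+1,+0), +4 cyc — ok
hop 3: step (+1,+0), +4 cyc — ok
hop 4: step (+0,+0), +4 cyc — BAD: non-unit step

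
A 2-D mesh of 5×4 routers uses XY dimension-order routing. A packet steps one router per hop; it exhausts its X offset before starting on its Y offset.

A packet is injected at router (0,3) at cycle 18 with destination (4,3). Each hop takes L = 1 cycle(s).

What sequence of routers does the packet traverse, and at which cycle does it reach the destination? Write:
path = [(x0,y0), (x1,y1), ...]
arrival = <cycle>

t=18: at (0,3)
t=19: at (1,3) after E
t=20: at (2,3) after E
t=21: at (3,3) after E
t=22: at (4,3) after E

path = [(0,3), (1,3), (2,3), (3,3), (4,3)]
arrival = 22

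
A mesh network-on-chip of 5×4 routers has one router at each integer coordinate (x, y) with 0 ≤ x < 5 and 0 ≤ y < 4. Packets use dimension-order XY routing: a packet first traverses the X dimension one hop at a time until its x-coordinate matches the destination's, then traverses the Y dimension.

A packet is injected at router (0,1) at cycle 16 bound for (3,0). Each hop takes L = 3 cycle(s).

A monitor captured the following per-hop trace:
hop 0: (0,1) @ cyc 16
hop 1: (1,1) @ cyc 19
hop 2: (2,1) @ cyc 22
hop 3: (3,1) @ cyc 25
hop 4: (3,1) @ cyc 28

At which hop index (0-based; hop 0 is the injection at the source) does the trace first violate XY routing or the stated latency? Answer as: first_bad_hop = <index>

first_bad_hop = 4

[1] (+1,+0) / 3c ⇒ ok
[2] (+1,+0) / 3c ⇒ ok
[3] (+1,+0) / 3c ⇒ ok
[4] (+0,+0) / 3c ⇒ BAD: non-unit step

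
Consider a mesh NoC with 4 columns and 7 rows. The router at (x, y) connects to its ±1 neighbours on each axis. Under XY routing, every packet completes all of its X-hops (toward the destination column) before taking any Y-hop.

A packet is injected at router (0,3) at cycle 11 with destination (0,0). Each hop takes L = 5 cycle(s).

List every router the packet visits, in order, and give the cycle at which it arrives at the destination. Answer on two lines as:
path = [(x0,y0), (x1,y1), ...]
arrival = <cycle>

[0] x=0 y=3 t=11
[1] x=0 y=2 t=16 →S
[2] x=0 y=1 t=21 →S
[3] x=0 y=0 t=26 →S

path = [(0,3), (0,2), (0,1), (0,0)]
arrival = 26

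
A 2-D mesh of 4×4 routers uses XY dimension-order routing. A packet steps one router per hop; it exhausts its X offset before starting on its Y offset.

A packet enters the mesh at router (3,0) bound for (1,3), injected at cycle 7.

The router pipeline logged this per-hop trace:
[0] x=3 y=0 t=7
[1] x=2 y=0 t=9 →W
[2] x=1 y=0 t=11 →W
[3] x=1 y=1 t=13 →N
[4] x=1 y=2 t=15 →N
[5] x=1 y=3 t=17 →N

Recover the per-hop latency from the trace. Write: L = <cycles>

L = 2

Δcyc across hop 0→1: 9 − 7 = 2.
That increment is L by definition: L = 2.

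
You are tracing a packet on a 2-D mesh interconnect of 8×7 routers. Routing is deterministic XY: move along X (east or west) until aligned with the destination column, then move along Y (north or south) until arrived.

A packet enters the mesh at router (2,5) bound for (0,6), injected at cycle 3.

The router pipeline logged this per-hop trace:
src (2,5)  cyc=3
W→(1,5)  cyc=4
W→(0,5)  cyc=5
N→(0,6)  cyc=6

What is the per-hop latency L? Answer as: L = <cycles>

L = 1

Between hops 0 and 1 the cycle counter advances 4 − 3 = 1.
One hop costs L cycles, so L = 1.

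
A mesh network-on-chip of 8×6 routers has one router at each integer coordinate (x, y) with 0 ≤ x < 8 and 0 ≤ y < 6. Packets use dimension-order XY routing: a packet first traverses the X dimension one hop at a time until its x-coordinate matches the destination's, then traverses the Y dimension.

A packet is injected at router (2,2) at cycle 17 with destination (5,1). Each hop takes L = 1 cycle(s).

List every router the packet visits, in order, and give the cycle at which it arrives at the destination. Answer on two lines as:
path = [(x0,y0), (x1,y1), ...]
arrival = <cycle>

path = [(2,2), (3,2), (4,2), (5,2), (5,1)]
arrival = 21

t=17: at (2,2)
t=18: at (3,2) after E
t=19: at (4,2) after E
t=20: at (5,2) after E
t=21: at (5,1) after S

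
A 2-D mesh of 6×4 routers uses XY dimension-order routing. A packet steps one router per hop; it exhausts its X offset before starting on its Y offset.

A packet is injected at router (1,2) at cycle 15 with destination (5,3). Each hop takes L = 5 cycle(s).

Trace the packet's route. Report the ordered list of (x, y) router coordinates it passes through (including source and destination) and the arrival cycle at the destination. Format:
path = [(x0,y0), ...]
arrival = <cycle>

  0. router=(1,2) cycle=15 (inject)
  1. router=(2,2) cycle=20 dir=E
  2. router=(3,2) cycle=25 dir=E
  3. router=(4,2) cycle=30 dir=E
  4. router=(5,2) cycle=35 dir=E
  5. router=(5,3) cycle=40 dir=N

path = [(1,2), (2,2), (3,2), (4,2), (5,2), (5,3)]
arrival = 40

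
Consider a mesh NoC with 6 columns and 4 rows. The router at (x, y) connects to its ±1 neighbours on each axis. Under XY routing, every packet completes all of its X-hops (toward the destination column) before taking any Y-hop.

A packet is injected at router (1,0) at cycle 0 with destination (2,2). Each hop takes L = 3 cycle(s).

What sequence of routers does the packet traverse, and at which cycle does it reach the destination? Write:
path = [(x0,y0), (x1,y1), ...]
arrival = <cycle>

path = [(1,0), (2,0), (2,1), (2,2)]
arrival = 9

  0. router=(1,0) cycle=0 (inject)
  1. router=(2,0) cycle=3 dir=E
  2. router=(2,1) cycle=6 dir=N
  3. router=(2,2) cycle=9 dir=N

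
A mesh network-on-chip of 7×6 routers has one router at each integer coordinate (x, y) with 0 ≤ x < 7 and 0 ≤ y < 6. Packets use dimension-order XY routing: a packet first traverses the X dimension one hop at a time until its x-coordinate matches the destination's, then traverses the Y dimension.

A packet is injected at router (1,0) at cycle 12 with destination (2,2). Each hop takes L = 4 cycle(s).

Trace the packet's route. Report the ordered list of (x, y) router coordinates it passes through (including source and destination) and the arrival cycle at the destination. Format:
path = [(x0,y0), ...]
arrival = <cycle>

#0 — 1,0 | c12
#1 — 2,0 | c16 | E
#2 — 2,1 | c20 | N
#3 — 2,2 | c24 | N

path = [(1,0), (2,0), (2,1), (2,2)]
arrival = 24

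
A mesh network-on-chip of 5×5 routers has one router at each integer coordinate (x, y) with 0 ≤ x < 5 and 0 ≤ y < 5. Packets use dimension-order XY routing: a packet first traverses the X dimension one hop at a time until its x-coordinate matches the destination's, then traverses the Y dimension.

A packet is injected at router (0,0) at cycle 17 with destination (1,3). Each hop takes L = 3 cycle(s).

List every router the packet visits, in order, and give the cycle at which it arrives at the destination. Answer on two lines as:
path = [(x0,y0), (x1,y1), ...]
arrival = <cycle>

path = [(0,0), (1,0), (1,1), (1,2), (1,3)]
arrival = 29

src (0,0)  cyc=17
E→(1,0)  cyc=20
N→(1,1)  cyc=23
N→(1,2)  cyc=26
N→(1,3)  cyc=29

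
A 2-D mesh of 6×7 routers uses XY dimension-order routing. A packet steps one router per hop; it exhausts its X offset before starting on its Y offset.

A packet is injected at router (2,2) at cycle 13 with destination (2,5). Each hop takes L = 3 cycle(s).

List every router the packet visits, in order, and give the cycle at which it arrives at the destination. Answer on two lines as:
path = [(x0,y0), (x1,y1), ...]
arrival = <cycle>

  0. router=(2,2) cycle=13 (inject)
  1. router=(2,3) cycle=16 dir=N
  2. router=(2,4) cycle=19 dir=N
  3. router=(2,5) cycle=22 dir=N

path = [(2,2), (2,3), (2,4), (2,5)]
arrival = 22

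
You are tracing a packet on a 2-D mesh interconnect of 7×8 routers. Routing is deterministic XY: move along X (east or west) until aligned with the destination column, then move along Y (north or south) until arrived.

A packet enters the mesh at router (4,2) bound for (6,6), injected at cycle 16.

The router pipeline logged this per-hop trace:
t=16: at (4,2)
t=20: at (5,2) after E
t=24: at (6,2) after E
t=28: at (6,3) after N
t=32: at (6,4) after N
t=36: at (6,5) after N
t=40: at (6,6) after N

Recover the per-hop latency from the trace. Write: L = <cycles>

cyc[1] − cyc[0] = 20 − 16 = 4.
Each hop adds L, hence L = 4.

L = 4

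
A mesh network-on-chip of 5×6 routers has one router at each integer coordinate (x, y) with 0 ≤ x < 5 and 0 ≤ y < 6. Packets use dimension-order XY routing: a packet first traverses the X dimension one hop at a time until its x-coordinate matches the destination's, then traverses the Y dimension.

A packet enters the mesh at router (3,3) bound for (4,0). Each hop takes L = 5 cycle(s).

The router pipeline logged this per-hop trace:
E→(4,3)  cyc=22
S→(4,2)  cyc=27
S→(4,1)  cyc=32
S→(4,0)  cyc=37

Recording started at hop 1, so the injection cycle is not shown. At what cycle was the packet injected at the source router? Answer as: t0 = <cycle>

Hop 1 reached at cycle 22; hop k is at t0 + k·L.
t0 = cyc[1] − L = 22 − 5 = 17.

t0 = 17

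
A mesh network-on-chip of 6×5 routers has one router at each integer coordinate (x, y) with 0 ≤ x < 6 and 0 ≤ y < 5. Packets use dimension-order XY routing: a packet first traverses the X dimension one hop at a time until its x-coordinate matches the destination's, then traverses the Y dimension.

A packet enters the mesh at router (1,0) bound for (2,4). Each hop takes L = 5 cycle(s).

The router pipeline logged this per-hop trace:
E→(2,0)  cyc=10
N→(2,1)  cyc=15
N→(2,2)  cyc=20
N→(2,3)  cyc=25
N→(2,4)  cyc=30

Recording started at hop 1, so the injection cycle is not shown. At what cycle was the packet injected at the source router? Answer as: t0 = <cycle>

t0 = 5

At hop 1 the cycle is 10; in general cyc_k = t0 + kL.
Therefore t0 = 10 − L = 5.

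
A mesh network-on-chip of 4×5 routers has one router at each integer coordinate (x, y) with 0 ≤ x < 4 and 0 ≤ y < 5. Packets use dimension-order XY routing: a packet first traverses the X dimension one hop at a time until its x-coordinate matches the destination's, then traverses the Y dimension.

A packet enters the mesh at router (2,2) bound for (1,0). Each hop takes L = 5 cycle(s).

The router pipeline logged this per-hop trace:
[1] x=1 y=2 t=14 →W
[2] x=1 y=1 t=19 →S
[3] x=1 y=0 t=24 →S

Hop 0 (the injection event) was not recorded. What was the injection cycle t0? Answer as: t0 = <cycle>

Hop 1 reached at cycle 14; hop k is at t0 + k·L.
Therefore t0 = 14 − L = 9.

t0 = 9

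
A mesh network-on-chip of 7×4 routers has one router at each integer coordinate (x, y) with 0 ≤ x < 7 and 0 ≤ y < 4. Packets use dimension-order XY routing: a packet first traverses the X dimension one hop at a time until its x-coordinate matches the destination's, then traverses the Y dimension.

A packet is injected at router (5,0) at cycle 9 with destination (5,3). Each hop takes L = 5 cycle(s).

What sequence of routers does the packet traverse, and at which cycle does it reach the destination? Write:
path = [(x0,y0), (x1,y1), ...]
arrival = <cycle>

path = [(5,0), (5,1), (5,2), (5,3)]
arrival = 24

hop 0: (5,0) @ cyc 9
hop 1: (5,1) @ cyc 14  [N]
hop 2: (5,2) @ cyc 19  [N]
hop 3: (5,3) @ cyc 24  [N]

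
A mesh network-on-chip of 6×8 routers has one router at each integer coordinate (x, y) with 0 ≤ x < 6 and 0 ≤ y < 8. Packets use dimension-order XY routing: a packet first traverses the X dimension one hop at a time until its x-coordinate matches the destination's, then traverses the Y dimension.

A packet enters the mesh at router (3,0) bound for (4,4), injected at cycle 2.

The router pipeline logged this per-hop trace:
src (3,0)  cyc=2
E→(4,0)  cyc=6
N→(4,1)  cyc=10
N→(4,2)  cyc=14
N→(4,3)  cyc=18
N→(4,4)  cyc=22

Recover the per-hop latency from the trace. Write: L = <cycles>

L = 4

Δcyc across hop 0→1: 6 − 2 = 4.
One hop costs L cycles, so L = 4.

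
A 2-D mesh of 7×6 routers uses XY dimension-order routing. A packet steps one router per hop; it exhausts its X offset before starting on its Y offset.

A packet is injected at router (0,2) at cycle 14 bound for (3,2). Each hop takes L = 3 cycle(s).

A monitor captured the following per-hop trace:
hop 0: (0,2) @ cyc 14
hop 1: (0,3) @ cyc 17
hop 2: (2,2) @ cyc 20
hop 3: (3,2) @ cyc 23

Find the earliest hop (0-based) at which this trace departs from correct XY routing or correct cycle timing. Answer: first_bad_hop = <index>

first_bad_hop = 1

  1: Δx=+0 Δy=+1 Δt=3 [BAD: Y-move but x=0≠3]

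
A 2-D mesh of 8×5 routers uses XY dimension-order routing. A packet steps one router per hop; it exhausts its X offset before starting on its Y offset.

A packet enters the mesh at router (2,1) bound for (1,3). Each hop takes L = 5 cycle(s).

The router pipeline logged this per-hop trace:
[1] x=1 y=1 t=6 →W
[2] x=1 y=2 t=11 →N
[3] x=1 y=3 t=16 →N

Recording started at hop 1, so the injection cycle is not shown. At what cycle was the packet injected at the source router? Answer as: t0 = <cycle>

t0 = 1

The first recorded entry is hop 1 at cycle 6.
Subtract one hop: t0 = 6 − 5 = 1.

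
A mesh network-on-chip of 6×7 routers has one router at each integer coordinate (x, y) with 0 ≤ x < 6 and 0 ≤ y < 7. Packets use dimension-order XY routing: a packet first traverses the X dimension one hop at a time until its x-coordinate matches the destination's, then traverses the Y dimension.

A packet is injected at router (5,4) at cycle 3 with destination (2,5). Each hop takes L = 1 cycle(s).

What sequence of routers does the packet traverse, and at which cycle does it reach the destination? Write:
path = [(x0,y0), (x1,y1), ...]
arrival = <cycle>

hop 0: (5,4) @ cyc 3
hop 1: (4,4) @ cyc 4  [W]
hop 2: (3,4) @ cyc 5  [W]
hop 3: (2,4) @ cyc 6  [W]
hop 4: (2,5) @ cyc 7  [N]

path = [(5,4), (4,4), (3,4), (2,4), (2,5)]
arrival = 7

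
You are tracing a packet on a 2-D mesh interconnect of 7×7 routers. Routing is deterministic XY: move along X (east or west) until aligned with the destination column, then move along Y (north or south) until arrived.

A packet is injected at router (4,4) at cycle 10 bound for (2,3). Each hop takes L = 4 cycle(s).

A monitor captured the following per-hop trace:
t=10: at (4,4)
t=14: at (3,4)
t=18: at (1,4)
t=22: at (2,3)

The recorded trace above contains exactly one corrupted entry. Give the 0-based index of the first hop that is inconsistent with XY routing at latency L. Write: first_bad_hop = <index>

hop 1: step (-1,+0), +4 cyc — ok
hop 2: step (-2,+0), +4 cyc — BAD: non-unit step

first_bad_hop = 2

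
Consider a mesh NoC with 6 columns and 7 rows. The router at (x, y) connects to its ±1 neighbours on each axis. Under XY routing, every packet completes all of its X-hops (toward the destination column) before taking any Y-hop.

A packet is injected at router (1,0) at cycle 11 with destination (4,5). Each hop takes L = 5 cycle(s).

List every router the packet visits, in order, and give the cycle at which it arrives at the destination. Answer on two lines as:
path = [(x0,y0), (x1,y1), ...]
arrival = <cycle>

path = [(1,0), (2,0), (3,0), (4,0), (4,1), (4,2), (4,3), (4,4), (4,5)]
arrival = 51

  0. router=(1,0) cycle=11 (inject)
  1. router=(2,0) cycle=16 dir=E
  2. router=(3,0) cycle=21 dir=E
  3. router=(4,0) cycle=26 dir=E
  4. router=(4,1) cycle=31 dir=N
  5. router=(4,2) cycle=36 dir=N
  6. router=(4,3) cycle=41 dir=N
  7. router=(4,4) cycle=46 dir=N
  8. router=(4,5) cycle=51 dir=N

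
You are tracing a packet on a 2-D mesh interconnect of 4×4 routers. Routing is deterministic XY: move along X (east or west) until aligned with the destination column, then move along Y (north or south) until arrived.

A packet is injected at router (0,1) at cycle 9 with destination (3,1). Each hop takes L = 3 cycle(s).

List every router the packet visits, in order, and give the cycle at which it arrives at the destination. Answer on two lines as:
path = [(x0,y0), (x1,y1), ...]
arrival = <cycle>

[0] x=0 y=1 t=9
[1] x=1 y=1 t=12 →E
[2] x=2 y=1 t=15 →E
[3] x=3 y=1 t=18 →E

path = [(0,1), (1,1), (2,1), (3,1)]
arrival = 18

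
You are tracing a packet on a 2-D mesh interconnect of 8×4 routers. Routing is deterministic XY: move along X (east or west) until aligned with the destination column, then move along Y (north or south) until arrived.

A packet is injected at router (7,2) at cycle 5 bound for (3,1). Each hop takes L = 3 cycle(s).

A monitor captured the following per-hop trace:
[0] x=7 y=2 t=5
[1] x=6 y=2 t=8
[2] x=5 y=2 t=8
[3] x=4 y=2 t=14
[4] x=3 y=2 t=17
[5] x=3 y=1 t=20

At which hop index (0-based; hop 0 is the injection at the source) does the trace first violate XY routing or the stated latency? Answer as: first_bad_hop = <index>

check 1→ d=(-1,0) cyc+3: ok
check 2→ d=(-1,0) cyc+0: BAD: Δcyc=0≠L

first_bad_hop = 2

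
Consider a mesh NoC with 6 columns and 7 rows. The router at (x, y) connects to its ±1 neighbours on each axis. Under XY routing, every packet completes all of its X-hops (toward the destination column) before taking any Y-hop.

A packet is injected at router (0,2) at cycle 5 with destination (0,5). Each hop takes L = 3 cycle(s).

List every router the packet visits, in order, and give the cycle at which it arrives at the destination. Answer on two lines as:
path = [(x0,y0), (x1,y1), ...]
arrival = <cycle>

path = [(0,2), (0,3), (0,4), (0,5)]
arrival = 14

hop 0: (0,2) @ cyc 5
hop 1: (0,3) @ cyc 8  [N]
hop 2: (0,4) @ cyc 11  [N]
hop 3: (0,5) @ cyc 14  [N]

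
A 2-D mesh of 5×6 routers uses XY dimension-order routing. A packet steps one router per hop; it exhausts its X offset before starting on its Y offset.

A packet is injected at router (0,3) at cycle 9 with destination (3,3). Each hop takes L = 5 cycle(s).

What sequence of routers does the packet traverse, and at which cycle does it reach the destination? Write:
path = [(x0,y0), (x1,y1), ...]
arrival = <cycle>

[0] x=0 y=3 t=9
[1] x=1 y=3 t=14 →E
[2] x=2 y=3 t=19 →E
[3] x=3 y=3 t=24 →E

path = [(0,3), (1,3), (2,3), (3,3)]
arrival = 24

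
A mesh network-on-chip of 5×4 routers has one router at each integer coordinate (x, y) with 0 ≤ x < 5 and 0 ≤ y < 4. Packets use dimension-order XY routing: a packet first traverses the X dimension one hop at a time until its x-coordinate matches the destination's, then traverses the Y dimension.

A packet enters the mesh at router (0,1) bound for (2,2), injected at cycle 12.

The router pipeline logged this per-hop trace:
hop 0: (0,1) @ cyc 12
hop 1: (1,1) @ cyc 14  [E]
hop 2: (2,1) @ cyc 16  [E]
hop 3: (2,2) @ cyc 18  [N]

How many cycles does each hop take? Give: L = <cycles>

L = 2

From hop 0 (12) to hop 1 (14): +2 cycles.
Each hop adds L, hence L = 2.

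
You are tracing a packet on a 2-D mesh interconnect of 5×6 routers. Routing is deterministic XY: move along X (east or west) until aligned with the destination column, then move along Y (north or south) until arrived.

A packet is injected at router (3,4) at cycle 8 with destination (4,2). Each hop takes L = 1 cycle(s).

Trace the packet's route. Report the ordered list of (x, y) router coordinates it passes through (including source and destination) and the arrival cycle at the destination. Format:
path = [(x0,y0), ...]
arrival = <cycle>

path = [(3,4), (4,4), (4,3), (4,2)]
arrival = 11

#0 — 3,4 | c8
#1 — 4,4 | c9 | E
#2 — 4,3 | c10 | S
#3 — 4,2 | c11 | S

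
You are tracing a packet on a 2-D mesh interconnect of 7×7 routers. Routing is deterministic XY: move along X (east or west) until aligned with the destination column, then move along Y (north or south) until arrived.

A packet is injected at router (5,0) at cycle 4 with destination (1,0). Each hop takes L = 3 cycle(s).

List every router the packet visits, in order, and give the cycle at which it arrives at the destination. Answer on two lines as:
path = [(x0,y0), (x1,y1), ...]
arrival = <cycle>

  0. router=(5,0) cycle=4 (inject)
  1. router=(4,0) cycle=7 dir=W
  2. router=(3,0) cycle=10 dir=W
  3. router=(2,0) cycle=13 dir=W
  4. router=(1,0) cycle=16 dir=W

path = [(5,0), (4,0), (3,0), (2,0), (1,0)]
arrival = 16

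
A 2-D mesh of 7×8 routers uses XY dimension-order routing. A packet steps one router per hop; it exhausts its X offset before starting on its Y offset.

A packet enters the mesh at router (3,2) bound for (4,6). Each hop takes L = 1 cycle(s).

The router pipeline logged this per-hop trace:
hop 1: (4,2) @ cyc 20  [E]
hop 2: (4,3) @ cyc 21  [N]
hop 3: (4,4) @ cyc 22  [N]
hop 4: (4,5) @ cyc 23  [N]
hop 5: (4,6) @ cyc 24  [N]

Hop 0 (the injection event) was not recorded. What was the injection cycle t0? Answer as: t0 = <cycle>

At hop 1 the cycle is 20; in general cyc_k = t0 + kL.
t0 = cyc[1] − L = 20 − 1 = 19.

t0 = 19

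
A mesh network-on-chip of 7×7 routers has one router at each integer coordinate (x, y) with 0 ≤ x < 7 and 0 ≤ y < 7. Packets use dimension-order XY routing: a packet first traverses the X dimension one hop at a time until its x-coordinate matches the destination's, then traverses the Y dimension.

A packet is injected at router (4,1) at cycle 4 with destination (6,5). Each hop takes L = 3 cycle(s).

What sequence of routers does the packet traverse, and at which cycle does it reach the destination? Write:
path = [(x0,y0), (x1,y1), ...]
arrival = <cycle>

hop 0: (4,1) @ cyc 4
hop 1: (5,1) @ cyc 7  [E]
hop 2: (6,1) @ cyc 10  [E]
hop 3: (6,2) @ cyc 13  [N]
hop 4: (6,3) @ cyc 16  [N]
hop 5: (6,4) @ cyc 19  [N]
hop 6: (6,5) @ cyc 22  [N]

path = [(4,1), (5,1), (6,1), (6,2), (6,3), (6,4), (6,5)]
arrival = 22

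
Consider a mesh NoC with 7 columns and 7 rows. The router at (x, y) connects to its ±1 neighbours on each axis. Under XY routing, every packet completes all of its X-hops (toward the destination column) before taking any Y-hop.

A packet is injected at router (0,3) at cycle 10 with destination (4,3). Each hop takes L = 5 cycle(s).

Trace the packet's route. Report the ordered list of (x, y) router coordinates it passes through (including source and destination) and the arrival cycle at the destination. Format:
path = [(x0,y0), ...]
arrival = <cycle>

path = [(0,3), (1,3), (2,3), (3,3), (4,3)]
arrival = 30

  0. router=(0,3) cycle=10 (inject)
  1. router=(1,3) cycle=15 dir=E
  2. router=(2,3) cycle=20 dir=E
  3. router=(3,3) cycle=25 dir=E
  4. router=(4,3) cycle=30 dir=E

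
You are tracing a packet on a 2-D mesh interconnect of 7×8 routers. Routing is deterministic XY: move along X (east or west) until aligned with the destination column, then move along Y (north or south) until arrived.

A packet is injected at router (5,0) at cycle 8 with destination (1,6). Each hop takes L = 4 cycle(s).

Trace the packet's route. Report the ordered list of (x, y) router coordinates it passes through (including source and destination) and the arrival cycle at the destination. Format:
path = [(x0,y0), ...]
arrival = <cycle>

#0 — 5,0 | c8
#1 — 4,0 | c12 | W
#2 — 3,0 | c16 | W
#3 — 2,0 | c20 | W
#4 — 1,0 | c24 | W
#5 — 1,1 | c28 | N
#6 — 1,2 | c32 | N
#7 — 1,3 | c36 | N
#8 — 1,4 | c40 | N
#9 — 1,5 | c44 | N
#10 — 1,6 | c48 | N

path = [(5,0), (4,0), (3,0), (2,0), (1,0), (1,1), (1,2), (1,3), (1,4), (1,5), (1,6)]
arrival = 48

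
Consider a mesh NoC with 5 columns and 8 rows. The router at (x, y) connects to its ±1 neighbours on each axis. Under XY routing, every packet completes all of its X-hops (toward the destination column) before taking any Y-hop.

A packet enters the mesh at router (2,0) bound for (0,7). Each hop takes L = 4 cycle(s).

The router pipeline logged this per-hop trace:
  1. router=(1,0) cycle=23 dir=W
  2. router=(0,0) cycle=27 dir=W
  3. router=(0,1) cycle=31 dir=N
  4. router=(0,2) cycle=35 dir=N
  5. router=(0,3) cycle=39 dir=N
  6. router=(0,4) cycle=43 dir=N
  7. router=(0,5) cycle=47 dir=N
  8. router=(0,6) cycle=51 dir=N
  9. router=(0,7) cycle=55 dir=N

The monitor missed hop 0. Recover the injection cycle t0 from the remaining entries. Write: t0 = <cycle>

t0 = 19

cyc[1] = 23 and cyc[k] = t0 + k·L for every k.
t0 = cyc[1] − L = 23 − 4 = 19.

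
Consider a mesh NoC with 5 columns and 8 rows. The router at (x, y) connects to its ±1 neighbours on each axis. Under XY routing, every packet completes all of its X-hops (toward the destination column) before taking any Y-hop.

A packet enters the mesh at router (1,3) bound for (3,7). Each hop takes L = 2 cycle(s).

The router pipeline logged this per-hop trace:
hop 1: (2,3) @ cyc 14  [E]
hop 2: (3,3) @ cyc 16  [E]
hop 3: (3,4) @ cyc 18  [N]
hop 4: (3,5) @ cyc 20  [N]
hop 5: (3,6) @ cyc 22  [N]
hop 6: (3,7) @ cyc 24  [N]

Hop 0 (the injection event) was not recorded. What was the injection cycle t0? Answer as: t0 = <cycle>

t0 = 12

At hop 1 the cycle is 14; in general cyc_k = t0 + kL.
t0 = cyc[1] − L = 14 − 2 = 12.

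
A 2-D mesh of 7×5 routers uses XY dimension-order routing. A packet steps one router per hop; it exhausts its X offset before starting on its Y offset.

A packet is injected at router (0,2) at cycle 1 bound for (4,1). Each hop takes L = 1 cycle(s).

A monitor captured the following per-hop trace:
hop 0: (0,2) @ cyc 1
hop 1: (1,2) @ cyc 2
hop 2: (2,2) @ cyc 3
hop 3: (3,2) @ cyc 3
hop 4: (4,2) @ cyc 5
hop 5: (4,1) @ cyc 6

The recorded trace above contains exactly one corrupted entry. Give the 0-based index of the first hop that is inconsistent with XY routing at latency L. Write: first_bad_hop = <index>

hop 1: step (+1,+0), +1 cyc — ok
hop 2: step (+1,+0), +1 cyc — ok
hop 3: step (+1,+0), +0 cyc — BAD: Δcyc=0≠L

first_bad_hop = 3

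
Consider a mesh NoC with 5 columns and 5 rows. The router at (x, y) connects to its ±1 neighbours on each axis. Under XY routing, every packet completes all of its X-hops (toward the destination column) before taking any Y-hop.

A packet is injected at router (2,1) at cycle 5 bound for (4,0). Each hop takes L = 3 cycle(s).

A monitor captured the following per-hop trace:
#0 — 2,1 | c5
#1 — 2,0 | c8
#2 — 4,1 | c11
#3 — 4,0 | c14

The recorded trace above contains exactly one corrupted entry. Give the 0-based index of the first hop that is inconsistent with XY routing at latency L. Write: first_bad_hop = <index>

[1] (+0,-1) / 3c ⇒ BAD: Y-move but x=2≠4

first_bad_hop = 1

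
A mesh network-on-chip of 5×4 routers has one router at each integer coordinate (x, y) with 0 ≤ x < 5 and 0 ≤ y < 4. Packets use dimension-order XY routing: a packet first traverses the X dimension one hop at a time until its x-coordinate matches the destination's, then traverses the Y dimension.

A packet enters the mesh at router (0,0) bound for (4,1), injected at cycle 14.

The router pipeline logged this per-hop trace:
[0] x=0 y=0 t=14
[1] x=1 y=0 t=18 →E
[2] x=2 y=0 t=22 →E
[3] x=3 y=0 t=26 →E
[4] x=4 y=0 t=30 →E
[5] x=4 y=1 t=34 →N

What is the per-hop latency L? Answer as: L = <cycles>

L = 4

cyc[1] − cyc[0] = 18 − 14 = 4.
That increment is L by definition: L = 4.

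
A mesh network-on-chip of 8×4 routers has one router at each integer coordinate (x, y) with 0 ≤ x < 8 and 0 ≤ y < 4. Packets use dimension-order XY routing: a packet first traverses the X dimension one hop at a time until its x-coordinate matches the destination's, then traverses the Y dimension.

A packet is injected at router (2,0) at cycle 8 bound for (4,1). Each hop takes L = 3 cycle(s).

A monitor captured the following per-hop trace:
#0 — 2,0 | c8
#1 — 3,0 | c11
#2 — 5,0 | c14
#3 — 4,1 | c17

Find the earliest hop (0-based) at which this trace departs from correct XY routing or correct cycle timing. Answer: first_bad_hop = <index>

first_bad_hop = 2

  1: Δx=+1 Δy=+0 Δt=3 [ok]
  2: Δx=+2 Δy=+0 Δt=3 [BAD: non-unit step]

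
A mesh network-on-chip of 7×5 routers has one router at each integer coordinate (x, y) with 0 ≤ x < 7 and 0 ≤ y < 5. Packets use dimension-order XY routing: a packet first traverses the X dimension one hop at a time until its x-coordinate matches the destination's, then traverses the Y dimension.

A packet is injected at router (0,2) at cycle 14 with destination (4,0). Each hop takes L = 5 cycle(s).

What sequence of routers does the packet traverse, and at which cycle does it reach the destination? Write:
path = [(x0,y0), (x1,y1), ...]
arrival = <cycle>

path = [(0,2), (1,2), (2,2), (3,2), (4,2), (4,1), (4,0)]
arrival = 44

[0] x=0 y=2 t=14
[1] x=1 y=2 t=19 →E
[2] x=2 y=2 t=24 →E
[3] x=3 y=2 t=29 →E
[4] x=4 y=2 t=34 →E
[5] x=4 y=1 t=39 →S
[6] x=4 y=0 t=44 →S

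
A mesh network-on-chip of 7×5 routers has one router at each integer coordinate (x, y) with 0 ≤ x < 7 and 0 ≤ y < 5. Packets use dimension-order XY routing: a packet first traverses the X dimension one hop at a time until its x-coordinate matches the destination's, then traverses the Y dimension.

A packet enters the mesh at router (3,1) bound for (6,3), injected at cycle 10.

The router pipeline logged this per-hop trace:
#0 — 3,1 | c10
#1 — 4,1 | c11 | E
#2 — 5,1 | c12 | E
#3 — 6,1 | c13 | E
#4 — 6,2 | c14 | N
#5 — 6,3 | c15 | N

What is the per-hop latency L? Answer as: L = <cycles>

L = 1

From hop 0 (10) to hop 1 (11): +1 cycles.
That increment is L by definition: L = 1.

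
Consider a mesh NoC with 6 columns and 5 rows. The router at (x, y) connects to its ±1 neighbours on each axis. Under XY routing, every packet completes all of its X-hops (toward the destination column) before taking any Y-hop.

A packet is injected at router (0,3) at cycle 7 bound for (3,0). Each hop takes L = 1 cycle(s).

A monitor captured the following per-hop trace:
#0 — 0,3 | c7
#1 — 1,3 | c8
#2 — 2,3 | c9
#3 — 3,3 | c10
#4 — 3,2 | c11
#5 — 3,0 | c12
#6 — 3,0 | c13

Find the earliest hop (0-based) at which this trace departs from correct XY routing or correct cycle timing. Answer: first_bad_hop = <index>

  1: Δx=+1 Δy=+0 Δt=1 [ok]
  2: Δx=+1 Δy=+0 Δt=1 [ok]
  3: Δx=+1 Δy=+0 Δt=1 [ok]
  4: Δx=+0 Δy=-1 Δt=1 [ok]
  5: Δx=+0 Δy=-2 Δt=1 [BAD: non-unit step]

first_bad_hop = 5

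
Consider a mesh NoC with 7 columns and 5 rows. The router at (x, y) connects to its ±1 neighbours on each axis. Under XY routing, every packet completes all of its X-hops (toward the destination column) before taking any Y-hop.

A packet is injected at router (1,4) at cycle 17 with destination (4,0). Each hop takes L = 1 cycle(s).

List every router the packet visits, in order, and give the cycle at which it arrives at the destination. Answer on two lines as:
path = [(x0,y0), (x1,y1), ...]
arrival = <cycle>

#0 — 1,4 | c17
#1 — 2,4 | c18 | E
#2 — 3,4 | c19 | E
#3 — 4,4 | c20 | E
#4 — 4,3 | c21 | S
#5 — 4,2 | c22 | S
#6 — 4,1 | c23 | S
#7 — 4,0 | c24 | S

path = [(1,4), (2,4), (3,4), (4,4), (4,3), (4,2), (4,1), (4,0)]
arrival = 24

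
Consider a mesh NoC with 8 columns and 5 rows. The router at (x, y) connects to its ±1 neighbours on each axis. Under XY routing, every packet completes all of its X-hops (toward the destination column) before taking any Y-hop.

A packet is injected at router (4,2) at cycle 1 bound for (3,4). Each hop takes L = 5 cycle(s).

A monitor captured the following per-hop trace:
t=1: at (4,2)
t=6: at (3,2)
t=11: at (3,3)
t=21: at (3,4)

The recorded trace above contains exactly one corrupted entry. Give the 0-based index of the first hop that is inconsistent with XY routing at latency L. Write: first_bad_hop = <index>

[1] (-1,+0) / 5c ⇒ ok
[2] (+0,+1) / 5c ⇒ ok
[3] (+0,+1) / 10c ⇒ BAD: Δcyc=10≠L

first_bad_hop = 3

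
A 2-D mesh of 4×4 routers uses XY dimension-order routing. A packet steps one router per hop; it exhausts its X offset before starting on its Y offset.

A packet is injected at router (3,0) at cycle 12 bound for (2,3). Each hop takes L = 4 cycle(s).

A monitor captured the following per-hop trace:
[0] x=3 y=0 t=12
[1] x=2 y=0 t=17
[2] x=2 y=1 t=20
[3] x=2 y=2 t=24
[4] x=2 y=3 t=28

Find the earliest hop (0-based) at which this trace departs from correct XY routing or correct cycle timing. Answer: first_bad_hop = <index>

first_bad_hop = 1

check 1→ d=(-1,0) cyc+5: BAD: Δcyc=5≠L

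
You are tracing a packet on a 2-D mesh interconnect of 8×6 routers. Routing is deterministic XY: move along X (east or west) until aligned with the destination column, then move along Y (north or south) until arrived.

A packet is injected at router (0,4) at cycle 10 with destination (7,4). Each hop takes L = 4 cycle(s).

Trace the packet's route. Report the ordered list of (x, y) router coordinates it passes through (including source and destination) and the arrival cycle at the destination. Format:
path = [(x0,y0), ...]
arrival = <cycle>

[0] x=0 y=4 t=10
[1] x=1 y=4 t=14 →E
[2] x=2 y=4 t=18 →E
[3] x=3 y=4 t=22 →E
[4] x=4 y=4 t=26 →E
[5] x=5 y=4 t=30 →E
[6] x=6 y=4 t=34 →E
[7] x=7 y=4 t=38 →E

path = [(0,4), (1,4), (2,4), (3,4), (4,4), (5,4), (6,4), (7,4)]
arrival = 38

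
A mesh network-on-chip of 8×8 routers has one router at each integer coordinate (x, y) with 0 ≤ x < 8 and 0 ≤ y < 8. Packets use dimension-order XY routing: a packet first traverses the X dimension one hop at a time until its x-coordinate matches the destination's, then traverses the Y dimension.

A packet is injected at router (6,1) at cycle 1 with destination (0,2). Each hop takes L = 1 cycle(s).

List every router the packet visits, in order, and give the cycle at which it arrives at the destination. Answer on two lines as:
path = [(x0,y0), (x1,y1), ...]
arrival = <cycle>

path = [(6,1), (5,1), (4,1), (3,1), (2,1), (1,1), (0,1), (0,2)]
arrival = 8

#0 — 6,1 | c1
#1 — 5,1 | c2 | W
#2 — 4,1 | c3 | W
#3 — 3,1 | c4 | W
#4 — 2,1 | c5 | W
#5 — 1,1 | c6 | W
#6 — 0,1 | c7 | W
#7 — 0,2 | c8 | N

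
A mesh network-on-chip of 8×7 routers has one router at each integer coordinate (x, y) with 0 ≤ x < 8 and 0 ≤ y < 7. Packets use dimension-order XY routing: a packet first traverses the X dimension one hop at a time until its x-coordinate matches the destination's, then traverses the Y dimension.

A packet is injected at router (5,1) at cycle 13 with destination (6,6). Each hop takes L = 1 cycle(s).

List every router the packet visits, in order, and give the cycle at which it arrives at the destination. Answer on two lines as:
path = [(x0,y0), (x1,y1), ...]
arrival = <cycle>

path = [(5,1), (6,1), (6,2), (6,3), (6,4), (6,5), (6,6)]
arrival = 19

#0 — 5,1 | c13
#1 — 6,1 | c14 | E
#2 — 6,2 | c15 | N
#3 — 6,3 | c16 | N
#4 — 6,4 | c17 | N
#5 — 6,5 | c18 | N
#6 — 6,6 | c19 | N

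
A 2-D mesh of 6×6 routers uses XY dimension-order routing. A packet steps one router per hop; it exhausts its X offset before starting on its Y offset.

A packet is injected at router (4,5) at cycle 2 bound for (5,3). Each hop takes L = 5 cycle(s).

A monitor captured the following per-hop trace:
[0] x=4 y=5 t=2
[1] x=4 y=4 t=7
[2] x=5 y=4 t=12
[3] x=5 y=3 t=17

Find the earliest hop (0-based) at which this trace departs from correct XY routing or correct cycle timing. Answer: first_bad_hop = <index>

[1] (+0,-1) / 5c ⇒ BAD: Y-move but x=4≠5

first_bad_hop = 1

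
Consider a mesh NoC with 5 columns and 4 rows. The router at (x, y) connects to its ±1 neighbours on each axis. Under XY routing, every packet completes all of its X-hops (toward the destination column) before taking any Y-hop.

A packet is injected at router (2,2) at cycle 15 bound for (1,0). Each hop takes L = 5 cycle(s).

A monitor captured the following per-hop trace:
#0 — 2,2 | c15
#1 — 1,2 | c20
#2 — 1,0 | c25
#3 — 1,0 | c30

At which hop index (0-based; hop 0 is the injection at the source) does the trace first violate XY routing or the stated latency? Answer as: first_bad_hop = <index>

first_bad_hop = 2

[1] (-1,+0) / 5c ⇒ ok
[2] (+0,-2) / 5c ⇒ BAD: non-unit step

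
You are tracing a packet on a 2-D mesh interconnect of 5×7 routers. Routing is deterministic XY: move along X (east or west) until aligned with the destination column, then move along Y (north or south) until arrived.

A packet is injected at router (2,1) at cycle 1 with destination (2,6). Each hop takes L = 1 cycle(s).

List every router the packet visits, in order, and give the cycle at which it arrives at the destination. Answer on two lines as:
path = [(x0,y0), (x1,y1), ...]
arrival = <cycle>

path = [(2,1), (2,2), (2,3), (2,4), (2,5), (2,6)]
arrival = 6

t=1: at (2,1)
t=2: at (2,2) after N
t=3: at (2,3) after N
t=4: at (2,4) after N
t=5: at (2,5) after N
t=6: at (2,6) after N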